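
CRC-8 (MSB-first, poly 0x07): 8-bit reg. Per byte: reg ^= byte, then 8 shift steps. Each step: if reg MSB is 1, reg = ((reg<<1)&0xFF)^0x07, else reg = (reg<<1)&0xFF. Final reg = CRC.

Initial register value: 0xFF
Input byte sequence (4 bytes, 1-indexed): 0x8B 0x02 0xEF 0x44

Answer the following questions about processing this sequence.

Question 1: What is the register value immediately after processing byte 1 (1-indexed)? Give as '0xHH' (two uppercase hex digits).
Answer: 0x4B

Derivation:
After byte 1 (0x8B): reg=0x4B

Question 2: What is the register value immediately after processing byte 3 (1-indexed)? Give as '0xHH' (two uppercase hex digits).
Answer: 0x65

Derivation:
After byte 1 (0x8B): reg=0x4B
After byte 2 (0x02): reg=0xF8
After byte 3 (0xEF): reg=0x65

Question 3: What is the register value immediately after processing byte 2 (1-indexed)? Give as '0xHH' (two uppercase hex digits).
Answer: 0xF8

Derivation:
After byte 1 (0x8B): reg=0x4B
After byte 2 (0x02): reg=0xF8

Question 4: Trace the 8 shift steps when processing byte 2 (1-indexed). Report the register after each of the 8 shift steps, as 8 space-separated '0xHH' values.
After byte 1 (0x8B): reg=0x4B
Register before byte 2: 0x4B
After XOR with byte 0x02: 0x49

Answer: 0x92 0x23 0x46 0x8C 0x1F 0x3E 0x7C 0xF8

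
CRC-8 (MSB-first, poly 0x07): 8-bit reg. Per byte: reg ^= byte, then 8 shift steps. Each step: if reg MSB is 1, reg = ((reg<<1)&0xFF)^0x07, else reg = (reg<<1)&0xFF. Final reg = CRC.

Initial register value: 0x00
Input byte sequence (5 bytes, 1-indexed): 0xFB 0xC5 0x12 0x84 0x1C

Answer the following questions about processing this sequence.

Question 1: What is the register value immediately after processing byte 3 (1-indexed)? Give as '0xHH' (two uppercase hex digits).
After byte 1 (0xFB): reg=0xEF
After byte 2 (0xC5): reg=0xD6
After byte 3 (0x12): reg=0x52

Answer: 0x52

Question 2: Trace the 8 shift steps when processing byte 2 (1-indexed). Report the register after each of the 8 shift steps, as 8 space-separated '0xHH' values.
Answer: 0x54 0xA8 0x57 0xAE 0x5B 0xB6 0x6B 0xD6

Derivation:
After byte 1 (0xFB): reg=0xEF
Register before byte 2: 0xEF
After XOR with byte 0xC5: 0x2A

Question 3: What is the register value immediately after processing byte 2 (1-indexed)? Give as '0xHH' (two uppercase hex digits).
After byte 1 (0xFB): reg=0xEF
After byte 2 (0xC5): reg=0xD6

Answer: 0xD6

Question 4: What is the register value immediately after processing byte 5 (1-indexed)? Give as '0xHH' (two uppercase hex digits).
Answer: 0x90

Derivation:
After byte 1 (0xFB): reg=0xEF
After byte 2 (0xC5): reg=0xD6
After byte 3 (0x12): reg=0x52
After byte 4 (0x84): reg=0x2C
After byte 5 (0x1C): reg=0x90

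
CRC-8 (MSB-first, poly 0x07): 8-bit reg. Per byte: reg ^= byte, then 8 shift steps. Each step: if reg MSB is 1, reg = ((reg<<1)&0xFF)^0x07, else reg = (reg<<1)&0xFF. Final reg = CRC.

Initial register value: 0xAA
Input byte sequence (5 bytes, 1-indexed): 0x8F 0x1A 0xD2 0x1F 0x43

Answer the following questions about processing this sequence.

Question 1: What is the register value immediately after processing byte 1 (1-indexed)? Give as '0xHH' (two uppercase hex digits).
Answer: 0xFB

Derivation:
After byte 1 (0x8F): reg=0xFB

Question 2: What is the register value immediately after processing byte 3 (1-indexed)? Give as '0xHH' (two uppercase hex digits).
After byte 1 (0x8F): reg=0xFB
After byte 2 (0x1A): reg=0xA9
After byte 3 (0xD2): reg=0x66

Answer: 0x66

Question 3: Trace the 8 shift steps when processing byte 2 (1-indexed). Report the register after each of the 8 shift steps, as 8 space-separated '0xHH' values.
After byte 1 (0x8F): reg=0xFB
Register before byte 2: 0xFB
After XOR with byte 0x1A: 0xE1

Answer: 0xC5 0x8D 0x1D 0x3A 0x74 0xE8 0xD7 0xA9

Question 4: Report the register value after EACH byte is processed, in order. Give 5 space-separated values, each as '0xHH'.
0xFB 0xA9 0x66 0x68 0xD1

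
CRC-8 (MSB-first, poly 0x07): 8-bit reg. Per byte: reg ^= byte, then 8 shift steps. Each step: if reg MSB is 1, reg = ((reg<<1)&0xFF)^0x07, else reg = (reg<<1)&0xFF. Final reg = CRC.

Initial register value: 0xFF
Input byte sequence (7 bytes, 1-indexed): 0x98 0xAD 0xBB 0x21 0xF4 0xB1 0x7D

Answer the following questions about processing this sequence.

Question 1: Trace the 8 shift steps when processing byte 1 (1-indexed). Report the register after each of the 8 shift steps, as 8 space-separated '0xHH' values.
Register before byte 1: 0xFF
After XOR with byte 0x98: 0x67

Answer: 0xCE 0x9B 0x31 0x62 0xC4 0x8F 0x19 0x32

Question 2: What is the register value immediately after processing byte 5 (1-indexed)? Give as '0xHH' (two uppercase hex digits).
Answer: 0xFB

Derivation:
After byte 1 (0x98): reg=0x32
After byte 2 (0xAD): reg=0xD4
After byte 3 (0xBB): reg=0x0A
After byte 4 (0x21): reg=0xD1
After byte 5 (0xF4): reg=0xFB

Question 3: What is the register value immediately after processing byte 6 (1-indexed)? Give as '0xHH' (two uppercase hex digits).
Answer: 0xF1

Derivation:
After byte 1 (0x98): reg=0x32
After byte 2 (0xAD): reg=0xD4
After byte 3 (0xBB): reg=0x0A
After byte 4 (0x21): reg=0xD1
After byte 5 (0xF4): reg=0xFB
After byte 6 (0xB1): reg=0xF1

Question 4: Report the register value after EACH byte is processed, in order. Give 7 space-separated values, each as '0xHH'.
0x32 0xD4 0x0A 0xD1 0xFB 0xF1 0xAD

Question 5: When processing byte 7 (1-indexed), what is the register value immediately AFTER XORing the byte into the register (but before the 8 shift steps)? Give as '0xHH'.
Answer: 0x8C

Derivation:
Register before byte 7: 0xF1
Byte 7: 0x7D
0xF1 XOR 0x7D = 0x8C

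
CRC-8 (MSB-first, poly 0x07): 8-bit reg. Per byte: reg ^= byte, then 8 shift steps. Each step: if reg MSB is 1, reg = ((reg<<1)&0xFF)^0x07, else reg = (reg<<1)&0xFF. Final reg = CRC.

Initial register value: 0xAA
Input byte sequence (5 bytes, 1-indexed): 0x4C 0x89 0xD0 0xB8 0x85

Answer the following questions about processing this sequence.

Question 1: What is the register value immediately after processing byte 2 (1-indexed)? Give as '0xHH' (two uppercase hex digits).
After byte 1 (0x4C): reg=0xBC
After byte 2 (0x89): reg=0x8B

Answer: 0x8B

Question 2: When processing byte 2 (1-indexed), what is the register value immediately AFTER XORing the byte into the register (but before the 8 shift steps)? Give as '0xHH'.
Register before byte 2: 0xBC
Byte 2: 0x89
0xBC XOR 0x89 = 0x35

Answer: 0x35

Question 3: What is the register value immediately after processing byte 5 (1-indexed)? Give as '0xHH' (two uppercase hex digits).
Answer: 0xBD

Derivation:
After byte 1 (0x4C): reg=0xBC
After byte 2 (0x89): reg=0x8B
After byte 3 (0xD0): reg=0x86
After byte 4 (0xB8): reg=0xBA
After byte 5 (0x85): reg=0xBD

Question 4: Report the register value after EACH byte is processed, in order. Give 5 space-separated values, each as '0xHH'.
0xBC 0x8B 0x86 0xBA 0xBD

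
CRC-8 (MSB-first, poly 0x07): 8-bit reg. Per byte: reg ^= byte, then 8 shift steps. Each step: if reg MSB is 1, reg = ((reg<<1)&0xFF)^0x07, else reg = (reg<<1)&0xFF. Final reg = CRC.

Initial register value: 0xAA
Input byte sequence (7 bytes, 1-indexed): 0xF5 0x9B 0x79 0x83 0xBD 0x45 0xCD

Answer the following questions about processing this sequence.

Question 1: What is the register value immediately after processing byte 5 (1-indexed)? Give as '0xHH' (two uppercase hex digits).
Answer: 0xF8

Derivation:
After byte 1 (0xF5): reg=0x9A
After byte 2 (0x9B): reg=0x07
After byte 3 (0x79): reg=0x7D
After byte 4 (0x83): reg=0xF4
After byte 5 (0xBD): reg=0xF8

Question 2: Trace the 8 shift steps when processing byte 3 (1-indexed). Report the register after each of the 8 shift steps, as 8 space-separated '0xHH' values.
Answer: 0xFC 0xFF 0xF9 0xF5 0xED 0xDD 0xBD 0x7D

Derivation:
After byte 1 (0xF5): reg=0x9A
After byte 2 (0x9B): reg=0x07
Register before byte 3: 0x07
After XOR with byte 0x79: 0x7E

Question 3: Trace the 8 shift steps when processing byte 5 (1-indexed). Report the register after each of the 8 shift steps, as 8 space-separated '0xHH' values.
After byte 1 (0xF5): reg=0x9A
After byte 2 (0x9B): reg=0x07
After byte 3 (0x79): reg=0x7D
After byte 4 (0x83): reg=0xF4
Register before byte 5: 0xF4
After XOR with byte 0xBD: 0x49

Answer: 0x92 0x23 0x46 0x8C 0x1F 0x3E 0x7C 0xF8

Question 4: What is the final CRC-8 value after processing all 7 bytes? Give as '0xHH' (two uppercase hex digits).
Answer: 0xCB

Derivation:
After byte 1 (0xF5): reg=0x9A
After byte 2 (0x9B): reg=0x07
After byte 3 (0x79): reg=0x7D
After byte 4 (0x83): reg=0xF4
After byte 5 (0xBD): reg=0xF8
After byte 6 (0x45): reg=0x3A
After byte 7 (0xCD): reg=0xCB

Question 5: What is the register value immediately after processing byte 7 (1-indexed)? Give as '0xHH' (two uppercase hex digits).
After byte 1 (0xF5): reg=0x9A
After byte 2 (0x9B): reg=0x07
After byte 3 (0x79): reg=0x7D
After byte 4 (0x83): reg=0xF4
After byte 5 (0xBD): reg=0xF8
After byte 6 (0x45): reg=0x3A
After byte 7 (0xCD): reg=0xCB

Answer: 0xCB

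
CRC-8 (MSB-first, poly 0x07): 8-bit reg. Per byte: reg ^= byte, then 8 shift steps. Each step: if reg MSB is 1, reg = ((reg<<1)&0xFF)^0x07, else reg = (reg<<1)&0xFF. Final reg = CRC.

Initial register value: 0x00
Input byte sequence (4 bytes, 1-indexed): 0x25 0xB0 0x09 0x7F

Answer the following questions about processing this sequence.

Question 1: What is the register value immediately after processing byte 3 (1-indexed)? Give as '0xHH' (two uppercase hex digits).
After byte 1 (0x25): reg=0xFB
After byte 2 (0xB0): reg=0xF6
After byte 3 (0x09): reg=0xF3

Answer: 0xF3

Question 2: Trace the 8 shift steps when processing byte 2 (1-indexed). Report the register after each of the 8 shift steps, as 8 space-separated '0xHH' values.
Answer: 0x96 0x2B 0x56 0xAC 0x5F 0xBE 0x7B 0xF6

Derivation:
After byte 1 (0x25): reg=0xFB
Register before byte 2: 0xFB
After XOR with byte 0xB0: 0x4B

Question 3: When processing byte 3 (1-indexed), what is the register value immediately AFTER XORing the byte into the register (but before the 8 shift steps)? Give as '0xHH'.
Answer: 0xFF

Derivation:
Register before byte 3: 0xF6
Byte 3: 0x09
0xF6 XOR 0x09 = 0xFF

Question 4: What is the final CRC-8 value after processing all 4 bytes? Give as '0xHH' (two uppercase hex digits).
After byte 1 (0x25): reg=0xFB
After byte 2 (0xB0): reg=0xF6
After byte 3 (0x09): reg=0xF3
After byte 4 (0x7F): reg=0xAD

Answer: 0xAD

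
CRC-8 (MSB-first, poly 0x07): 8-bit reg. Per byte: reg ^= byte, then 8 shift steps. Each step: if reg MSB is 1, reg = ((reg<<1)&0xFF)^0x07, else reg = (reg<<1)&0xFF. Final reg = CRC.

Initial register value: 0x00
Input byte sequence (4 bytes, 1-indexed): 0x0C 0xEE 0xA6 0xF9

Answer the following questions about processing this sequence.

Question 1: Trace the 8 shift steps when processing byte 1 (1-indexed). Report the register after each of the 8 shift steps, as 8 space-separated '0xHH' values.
Answer: 0x18 0x30 0x60 0xC0 0x87 0x09 0x12 0x24

Derivation:
Register before byte 1: 0x00
After XOR with byte 0x0C: 0x0C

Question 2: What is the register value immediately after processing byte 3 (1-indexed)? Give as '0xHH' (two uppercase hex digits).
After byte 1 (0x0C): reg=0x24
After byte 2 (0xEE): reg=0x78
After byte 3 (0xA6): reg=0x14

Answer: 0x14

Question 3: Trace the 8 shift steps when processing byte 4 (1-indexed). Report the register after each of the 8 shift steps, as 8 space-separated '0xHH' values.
After byte 1 (0x0C): reg=0x24
After byte 2 (0xEE): reg=0x78
After byte 3 (0xA6): reg=0x14
Register before byte 4: 0x14
After XOR with byte 0xF9: 0xED

Answer: 0xDD 0xBD 0x7D 0xFA 0xF3 0xE1 0xC5 0x8D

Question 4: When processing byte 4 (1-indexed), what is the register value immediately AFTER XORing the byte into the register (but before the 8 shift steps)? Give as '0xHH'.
Register before byte 4: 0x14
Byte 4: 0xF9
0x14 XOR 0xF9 = 0xED

Answer: 0xED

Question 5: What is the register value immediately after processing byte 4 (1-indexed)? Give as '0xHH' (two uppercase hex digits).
Answer: 0x8D

Derivation:
After byte 1 (0x0C): reg=0x24
After byte 2 (0xEE): reg=0x78
After byte 3 (0xA6): reg=0x14
After byte 4 (0xF9): reg=0x8D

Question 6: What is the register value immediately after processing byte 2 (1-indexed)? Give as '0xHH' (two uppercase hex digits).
After byte 1 (0x0C): reg=0x24
After byte 2 (0xEE): reg=0x78

Answer: 0x78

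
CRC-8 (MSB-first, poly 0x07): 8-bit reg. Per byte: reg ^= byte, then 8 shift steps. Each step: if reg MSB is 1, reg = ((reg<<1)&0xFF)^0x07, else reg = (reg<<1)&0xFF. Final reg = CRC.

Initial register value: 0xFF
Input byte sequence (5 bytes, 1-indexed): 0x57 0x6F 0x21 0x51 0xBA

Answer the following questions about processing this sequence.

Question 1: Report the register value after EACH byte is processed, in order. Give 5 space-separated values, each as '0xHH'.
0x51 0xBA 0xC8 0xC6 0x73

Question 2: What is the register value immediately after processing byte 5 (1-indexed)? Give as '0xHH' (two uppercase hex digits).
After byte 1 (0x57): reg=0x51
After byte 2 (0x6F): reg=0xBA
After byte 3 (0x21): reg=0xC8
After byte 4 (0x51): reg=0xC6
After byte 5 (0xBA): reg=0x73

Answer: 0x73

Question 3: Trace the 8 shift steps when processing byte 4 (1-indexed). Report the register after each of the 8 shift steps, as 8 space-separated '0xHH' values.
Answer: 0x35 0x6A 0xD4 0xAF 0x59 0xB2 0x63 0xC6

Derivation:
After byte 1 (0x57): reg=0x51
After byte 2 (0x6F): reg=0xBA
After byte 3 (0x21): reg=0xC8
Register before byte 4: 0xC8
After XOR with byte 0x51: 0x99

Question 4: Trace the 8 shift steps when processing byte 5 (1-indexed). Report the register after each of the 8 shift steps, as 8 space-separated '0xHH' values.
After byte 1 (0x57): reg=0x51
After byte 2 (0x6F): reg=0xBA
After byte 3 (0x21): reg=0xC8
After byte 4 (0x51): reg=0xC6
Register before byte 5: 0xC6
After XOR with byte 0xBA: 0x7C

Answer: 0xF8 0xF7 0xE9 0xD5 0xAD 0x5D 0xBA 0x73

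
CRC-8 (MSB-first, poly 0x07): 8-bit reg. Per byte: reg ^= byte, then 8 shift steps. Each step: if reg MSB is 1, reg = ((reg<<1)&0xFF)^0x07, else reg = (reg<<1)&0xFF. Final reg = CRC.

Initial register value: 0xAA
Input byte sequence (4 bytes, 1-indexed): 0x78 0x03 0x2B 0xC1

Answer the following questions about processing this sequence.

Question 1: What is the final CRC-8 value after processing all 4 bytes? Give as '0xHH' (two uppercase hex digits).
After byte 1 (0x78): reg=0x30
After byte 2 (0x03): reg=0x99
After byte 3 (0x2B): reg=0x17
After byte 4 (0xC1): reg=0x2C

Answer: 0x2C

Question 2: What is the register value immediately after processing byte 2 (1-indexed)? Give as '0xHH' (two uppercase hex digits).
After byte 1 (0x78): reg=0x30
After byte 2 (0x03): reg=0x99

Answer: 0x99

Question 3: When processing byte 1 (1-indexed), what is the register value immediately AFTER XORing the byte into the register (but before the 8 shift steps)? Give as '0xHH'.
Answer: 0xD2

Derivation:
Register before byte 1: 0xAA
Byte 1: 0x78
0xAA XOR 0x78 = 0xD2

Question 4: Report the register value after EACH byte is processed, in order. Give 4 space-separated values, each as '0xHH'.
0x30 0x99 0x17 0x2C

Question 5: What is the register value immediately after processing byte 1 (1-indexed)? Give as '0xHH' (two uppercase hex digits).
Answer: 0x30

Derivation:
After byte 1 (0x78): reg=0x30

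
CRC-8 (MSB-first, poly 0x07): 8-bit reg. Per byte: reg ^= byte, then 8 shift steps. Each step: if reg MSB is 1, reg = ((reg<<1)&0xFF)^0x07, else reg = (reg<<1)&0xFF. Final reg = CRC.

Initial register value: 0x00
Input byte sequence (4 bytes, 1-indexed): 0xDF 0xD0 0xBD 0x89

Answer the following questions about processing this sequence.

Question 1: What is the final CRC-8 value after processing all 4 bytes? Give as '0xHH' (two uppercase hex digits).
Answer: 0x20

Derivation:
After byte 1 (0xDF): reg=0x13
After byte 2 (0xD0): reg=0x47
After byte 3 (0xBD): reg=0xE8
After byte 4 (0x89): reg=0x20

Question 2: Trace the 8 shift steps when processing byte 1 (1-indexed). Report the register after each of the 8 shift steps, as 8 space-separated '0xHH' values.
Register before byte 1: 0x00
After XOR with byte 0xDF: 0xDF

Answer: 0xB9 0x75 0xEA 0xD3 0xA1 0x45 0x8A 0x13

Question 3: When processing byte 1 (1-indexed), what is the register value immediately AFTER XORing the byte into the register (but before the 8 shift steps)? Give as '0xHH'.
Register before byte 1: 0x00
Byte 1: 0xDF
0x00 XOR 0xDF = 0xDF

Answer: 0xDF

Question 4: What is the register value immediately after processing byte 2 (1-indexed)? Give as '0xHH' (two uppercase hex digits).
After byte 1 (0xDF): reg=0x13
After byte 2 (0xD0): reg=0x47

Answer: 0x47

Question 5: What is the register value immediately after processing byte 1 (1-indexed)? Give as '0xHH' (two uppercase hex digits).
Answer: 0x13

Derivation:
After byte 1 (0xDF): reg=0x13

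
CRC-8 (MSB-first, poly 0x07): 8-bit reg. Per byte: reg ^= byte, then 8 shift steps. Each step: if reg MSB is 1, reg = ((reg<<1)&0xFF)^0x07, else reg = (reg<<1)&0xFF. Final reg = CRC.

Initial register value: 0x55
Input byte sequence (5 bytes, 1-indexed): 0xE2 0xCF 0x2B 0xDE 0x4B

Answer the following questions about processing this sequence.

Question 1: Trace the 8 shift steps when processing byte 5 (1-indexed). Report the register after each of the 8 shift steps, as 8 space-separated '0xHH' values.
Answer: 0xAC 0x5F 0xBE 0x7B 0xF6 0xEB 0xD1 0xA5

Derivation:
After byte 1 (0xE2): reg=0x0C
After byte 2 (0xCF): reg=0x47
After byte 3 (0x2B): reg=0x03
After byte 4 (0xDE): reg=0x1D
Register before byte 5: 0x1D
After XOR with byte 0x4B: 0x56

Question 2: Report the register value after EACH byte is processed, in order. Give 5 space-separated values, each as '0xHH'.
0x0C 0x47 0x03 0x1D 0xA5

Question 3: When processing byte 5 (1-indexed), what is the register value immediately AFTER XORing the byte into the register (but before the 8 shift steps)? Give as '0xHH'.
Register before byte 5: 0x1D
Byte 5: 0x4B
0x1D XOR 0x4B = 0x56

Answer: 0x56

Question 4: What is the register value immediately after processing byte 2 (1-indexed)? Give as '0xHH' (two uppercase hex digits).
Answer: 0x47

Derivation:
After byte 1 (0xE2): reg=0x0C
After byte 2 (0xCF): reg=0x47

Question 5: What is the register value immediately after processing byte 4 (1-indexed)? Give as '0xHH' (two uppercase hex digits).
After byte 1 (0xE2): reg=0x0C
After byte 2 (0xCF): reg=0x47
After byte 3 (0x2B): reg=0x03
After byte 4 (0xDE): reg=0x1D

Answer: 0x1D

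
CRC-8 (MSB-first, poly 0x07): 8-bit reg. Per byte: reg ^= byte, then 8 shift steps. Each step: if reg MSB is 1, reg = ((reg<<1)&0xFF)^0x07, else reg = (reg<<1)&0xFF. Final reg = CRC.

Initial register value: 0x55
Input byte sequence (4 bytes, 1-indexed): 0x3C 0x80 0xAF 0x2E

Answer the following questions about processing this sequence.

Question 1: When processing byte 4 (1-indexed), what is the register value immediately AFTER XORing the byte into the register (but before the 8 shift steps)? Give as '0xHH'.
Register before byte 4: 0x0D
Byte 4: 0x2E
0x0D XOR 0x2E = 0x23

Answer: 0x23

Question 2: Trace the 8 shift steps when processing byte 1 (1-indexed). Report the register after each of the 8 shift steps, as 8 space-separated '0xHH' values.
Register before byte 1: 0x55
After XOR with byte 0x3C: 0x69

Answer: 0xD2 0xA3 0x41 0x82 0x03 0x06 0x0C 0x18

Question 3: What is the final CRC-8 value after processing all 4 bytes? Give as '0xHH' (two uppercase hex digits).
After byte 1 (0x3C): reg=0x18
After byte 2 (0x80): reg=0xC1
After byte 3 (0xAF): reg=0x0D
After byte 4 (0x2E): reg=0xE9

Answer: 0xE9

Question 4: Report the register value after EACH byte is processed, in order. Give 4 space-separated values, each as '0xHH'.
0x18 0xC1 0x0D 0xE9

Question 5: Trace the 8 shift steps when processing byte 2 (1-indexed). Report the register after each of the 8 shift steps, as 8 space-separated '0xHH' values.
After byte 1 (0x3C): reg=0x18
Register before byte 2: 0x18
After XOR with byte 0x80: 0x98

Answer: 0x37 0x6E 0xDC 0xBF 0x79 0xF2 0xE3 0xC1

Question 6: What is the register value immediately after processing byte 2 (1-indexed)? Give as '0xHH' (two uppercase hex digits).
Answer: 0xC1

Derivation:
After byte 1 (0x3C): reg=0x18
After byte 2 (0x80): reg=0xC1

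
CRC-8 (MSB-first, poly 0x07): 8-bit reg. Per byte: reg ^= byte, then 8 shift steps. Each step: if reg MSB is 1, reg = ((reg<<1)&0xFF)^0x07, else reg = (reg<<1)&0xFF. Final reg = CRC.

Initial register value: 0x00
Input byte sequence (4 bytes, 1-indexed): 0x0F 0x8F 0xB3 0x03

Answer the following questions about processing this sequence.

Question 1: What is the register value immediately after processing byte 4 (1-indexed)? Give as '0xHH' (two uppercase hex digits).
Answer: 0xE7

Derivation:
After byte 1 (0x0F): reg=0x2D
After byte 2 (0x8F): reg=0x67
After byte 3 (0xB3): reg=0x22
After byte 4 (0x03): reg=0xE7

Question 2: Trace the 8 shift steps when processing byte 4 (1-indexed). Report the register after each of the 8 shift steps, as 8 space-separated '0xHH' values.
Answer: 0x42 0x84 0x0F 0x1E 0x3C 0x78 0xF0 0xE7

Derivation:
After byte 1 (0x0F): reg=0x2D
After byte 2 (0x8F): reg=0x67
After byte 3 (0xB3): reg=0x22
Register before byte 4: 0x22
After XOR with byte 0x03: 0x21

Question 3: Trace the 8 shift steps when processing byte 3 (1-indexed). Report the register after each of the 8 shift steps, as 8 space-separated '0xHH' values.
After byte 1 (0x0F): reg=0x2D
After byte 2 (0x8F): reg=0x67
Register before byte 3: 0x67
After XOR with byte 0xB3: 0xD4

Answer: 0xAF 0x59 0xB2 0x63 0xC6 0x8B 0x11 0x22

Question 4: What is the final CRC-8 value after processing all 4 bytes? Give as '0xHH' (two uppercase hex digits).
Answer: 0xE7

Derivation:
After byte 1 (0x0F): reg=0x2D
After byte 2 (0x8F): reg=0x67
After byte 3 (0xB3): reg=0x22
After byte 4 (0x03): reg=0xE7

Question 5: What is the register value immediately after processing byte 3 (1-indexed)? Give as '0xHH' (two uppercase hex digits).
Answer: 0x22

Derivation:
After byte 1 (0x0F): reg=0x2D
After byte 2 (0x8F): reg=0x67
After byte 3 (0xB3): reg=0x22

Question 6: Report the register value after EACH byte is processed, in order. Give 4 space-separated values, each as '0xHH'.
0x2D 0x67 0x22 0xE7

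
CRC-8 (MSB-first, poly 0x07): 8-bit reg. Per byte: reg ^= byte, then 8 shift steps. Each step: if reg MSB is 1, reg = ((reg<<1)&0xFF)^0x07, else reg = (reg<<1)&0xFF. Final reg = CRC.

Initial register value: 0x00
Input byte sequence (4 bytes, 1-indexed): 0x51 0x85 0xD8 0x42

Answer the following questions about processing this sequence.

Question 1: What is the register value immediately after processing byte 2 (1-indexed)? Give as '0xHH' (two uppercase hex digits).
After byte 1 (0x51): reg=0xB0
After byte 2 (0x85): reg=0x8B

Answer: 0x8B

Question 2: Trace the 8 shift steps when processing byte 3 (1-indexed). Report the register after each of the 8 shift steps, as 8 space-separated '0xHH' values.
Answer: 0xA6 0x4B 0x96 0x2B 0x56 0xAC 0x5F 0xBE

Derivation:
After byte 1 (0x51): reg=0xB0
After byte 2 (0x85): reg=0x8B
Register before byte 3: 0x8B
After XOR with byte 0xD8: 0x53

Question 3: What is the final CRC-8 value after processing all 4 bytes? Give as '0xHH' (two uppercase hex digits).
Answer: 0xFA

Derivation:
After byte 1 (0x51): reg=0xB0
After byte 2 (0x85): reg=0x8B
After byte 3 (0xD8): reg=0xBE
After byte 4 (0x42): reg=0xFA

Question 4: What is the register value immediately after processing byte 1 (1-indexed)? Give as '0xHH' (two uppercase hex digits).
After byte 1 (0x51): reg=0xB0

Answer: 0xB0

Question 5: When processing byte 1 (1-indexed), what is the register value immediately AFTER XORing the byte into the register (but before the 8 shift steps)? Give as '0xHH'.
Answer: 0x51

Derivation:
Register before byte 1: 0x00
Byte 1: 0x51
0x00 XOR 0x51 = 0x51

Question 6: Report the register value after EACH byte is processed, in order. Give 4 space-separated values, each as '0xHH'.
0xB0 0x8B 0xBE 0xFA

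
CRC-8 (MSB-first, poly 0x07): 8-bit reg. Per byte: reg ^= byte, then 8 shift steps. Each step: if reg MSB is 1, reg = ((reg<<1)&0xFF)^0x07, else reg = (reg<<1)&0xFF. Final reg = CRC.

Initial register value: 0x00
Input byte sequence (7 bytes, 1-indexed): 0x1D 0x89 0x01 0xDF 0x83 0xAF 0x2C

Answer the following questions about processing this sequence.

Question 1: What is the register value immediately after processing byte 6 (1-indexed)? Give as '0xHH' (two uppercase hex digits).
After byte 1 (0x1D): reg=0x53
After byte 2 (0x89): reg=0x08
After byte 3 (0x01): reg=0x3F
After byte 4 (0xDF): reg=0xAE
After byte 5 (0x83): reg=0xC3
After byte 6 (0xAF): reg=0x03

Answer: 0x03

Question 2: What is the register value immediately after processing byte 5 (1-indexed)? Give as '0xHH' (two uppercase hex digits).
After byte 1 (0x1D): reg=0x53
After byte 2 (0x89): reg=0x08
After byte 3 (0x01): reg=0x3F
After byte 4 (0xDF): reg=0xAE
After byte 5 (0x83): reg=0xC3

Answer: 0xC3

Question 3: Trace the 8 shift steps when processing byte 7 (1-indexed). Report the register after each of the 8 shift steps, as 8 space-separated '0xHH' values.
Answer: 0x5E 0xBC 0x7F 0xFE 0xFB 0xF1 0xE5 0xCD

Derivation:
After byte 1 (0x1D): reg=0x53
After byte 2 (0x89): reg=0x08
After byte 3 (0x01): reg=0x3F
After byte 4 (0xDF): reg=0xAE
After byte 5 (0x83): reg=0xC3
After byte 6 (0xAF): reg=0x03
Register before byte 7: 0x03
After XOR with byte 0x2C: 0x2F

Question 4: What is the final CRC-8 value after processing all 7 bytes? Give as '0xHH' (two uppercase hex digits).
After byte 1 (0x1D): reg=0x53
After byte 2 (0x89): reg=0x08
After byte 3 (0x01): reg=0x3F
After byte 4 (0xDF): reg=0xAE
After byte 5 (0x83): reg=0xC3
After byte 6 (0xAF): reg=0x03
After byte 7 (0x2C): reg=0xCD

Answer: 0xCD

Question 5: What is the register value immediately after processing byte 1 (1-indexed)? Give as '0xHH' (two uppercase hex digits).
Answer: 0x53

Derivation:
After byte 1 (0x1D): reg=0x53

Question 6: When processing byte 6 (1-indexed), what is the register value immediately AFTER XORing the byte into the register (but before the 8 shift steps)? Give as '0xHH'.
Register before byte 6: 0xC3
Byte 6: 0xAF
0xC3 XOR 0xAF = 0x6C

Answer: 0x6C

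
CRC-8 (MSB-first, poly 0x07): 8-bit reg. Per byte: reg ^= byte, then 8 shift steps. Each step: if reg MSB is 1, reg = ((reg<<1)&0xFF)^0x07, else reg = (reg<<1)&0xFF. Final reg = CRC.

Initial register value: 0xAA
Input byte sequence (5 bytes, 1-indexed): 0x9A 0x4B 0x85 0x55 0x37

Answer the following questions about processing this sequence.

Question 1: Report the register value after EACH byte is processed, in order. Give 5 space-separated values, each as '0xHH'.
0x90 0x0F 0xBF 0x98 0x44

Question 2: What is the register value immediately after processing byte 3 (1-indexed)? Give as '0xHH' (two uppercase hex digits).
Answer: 0xBF

Derivation:
After byte 1 (0x9A): reg=0x90
After byte 2 (0x4B): reg=0x0F
After byte 3 (0x85): reg=0xBF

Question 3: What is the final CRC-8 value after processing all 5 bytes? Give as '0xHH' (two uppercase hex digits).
Answer: 0x44

Derivation:
After byte 1 (0x9A): reg=0x90
After byte 2 (0x4B): reg=0x0F
After byte 3 (0x85): reg=0xBF
After byte 4 (0x55): reg=0x98
After byte 5 (0x37): reg=0x44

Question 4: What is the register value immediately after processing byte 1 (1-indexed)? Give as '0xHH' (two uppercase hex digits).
Answer: 0x90

Derivation:
After byte 1 (0x9A): reg=0x90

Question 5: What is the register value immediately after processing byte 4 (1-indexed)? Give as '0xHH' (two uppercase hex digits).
After byte 1 (0x9A): reg=0x90
After byte 2 (0x4B): reg=0x0F
After byte 3 (0x85): reg=0xBF
After byte 4 (0x55): reg=0x98

Answer: 0x98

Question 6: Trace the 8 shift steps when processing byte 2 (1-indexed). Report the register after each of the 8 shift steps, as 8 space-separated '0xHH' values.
After byte 1 (0x9A): reg=0x90
Register before byte 2: 0x90
After XOR with byte 0x4B: 0xDB

Answer: 0xB1 0x65 0xCA 0x93 0x21 0x42 0x84 0x0F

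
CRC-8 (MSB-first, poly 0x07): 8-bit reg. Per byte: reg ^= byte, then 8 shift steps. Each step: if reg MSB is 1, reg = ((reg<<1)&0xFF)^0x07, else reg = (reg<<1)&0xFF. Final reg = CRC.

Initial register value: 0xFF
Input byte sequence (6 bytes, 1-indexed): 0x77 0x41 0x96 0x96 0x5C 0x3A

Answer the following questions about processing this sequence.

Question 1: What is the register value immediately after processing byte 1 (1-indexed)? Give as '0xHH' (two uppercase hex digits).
Answer: 0xB1

Derivation:
After byte 1 (0x77): reg=0xB1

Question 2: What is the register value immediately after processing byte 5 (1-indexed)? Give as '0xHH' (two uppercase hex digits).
Answer: 0xDB

Derivation:
After byte 1 (0x77): reg=0xB1
After byte 2 (0x41): reg=0xDE
After byte 3 (0x96): reg=0xFF
After byte 4 (0x96): reg=0x18
After byte 5 (0x5C): reg=0xDB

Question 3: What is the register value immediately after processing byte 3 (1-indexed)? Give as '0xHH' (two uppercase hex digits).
After byte 1 (0x77): reg=0xB1
After byte 2 (0x41): reg=0xDE
After byte 3 (0x96): reg=0xFF

Answer: 0xFF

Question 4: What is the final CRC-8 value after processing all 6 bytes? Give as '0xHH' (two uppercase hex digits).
After byte 1 (0x77): reg=0xB1
After byte 2 (0x41): reg=0xDE
After byte 3 (0x96): reg=0xFF
After byte 4 (0x96): reg=0x18
After byte 5 (0x5C): reg=0xDB
After byte 6 (0x3A): reg=0xA9

Answer: 0xA9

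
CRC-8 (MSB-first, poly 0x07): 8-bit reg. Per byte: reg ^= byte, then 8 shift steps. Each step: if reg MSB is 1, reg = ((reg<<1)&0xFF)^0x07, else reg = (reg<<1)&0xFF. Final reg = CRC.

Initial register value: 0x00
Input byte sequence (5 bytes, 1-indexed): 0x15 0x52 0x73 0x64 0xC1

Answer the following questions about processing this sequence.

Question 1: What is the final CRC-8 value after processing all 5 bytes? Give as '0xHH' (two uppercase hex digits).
After byte 1 (0x15): reg=0x6B
After byte 2 (0x52): reg=0xAF
After byte 3 (0x73): reg=0x1A
After byte 4 (0x64): reg=0x7D
After byte 5 (0xC1): reg=0x3D

Answer: 0x3D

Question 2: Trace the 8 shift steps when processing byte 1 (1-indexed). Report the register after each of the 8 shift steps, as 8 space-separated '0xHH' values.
Register before byte 1: 0x00
After XOR with byte 0x15: 0x15

Answer: 0x2A 0x54 0xA8 0x57 0xAE 0x5B 0xB6 0x6B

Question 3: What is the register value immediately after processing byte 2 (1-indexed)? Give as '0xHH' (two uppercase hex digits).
Answer: 0xAF

Derivation:
After byte 1 (0x15): reg=0x6B
After byte 2 (0x52): reg=0xAF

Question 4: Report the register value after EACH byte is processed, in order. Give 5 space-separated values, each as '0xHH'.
0x6B 0xAF 0x1A 0x7D 0x3D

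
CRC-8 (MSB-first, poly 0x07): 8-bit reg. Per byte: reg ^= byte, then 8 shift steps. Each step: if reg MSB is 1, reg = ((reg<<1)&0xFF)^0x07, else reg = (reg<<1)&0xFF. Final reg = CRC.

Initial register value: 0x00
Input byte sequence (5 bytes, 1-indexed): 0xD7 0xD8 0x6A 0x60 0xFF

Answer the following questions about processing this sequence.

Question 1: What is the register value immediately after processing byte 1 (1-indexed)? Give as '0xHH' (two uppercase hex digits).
After byte 1 (0xD7): reg=0x2B

Answer: 0x2B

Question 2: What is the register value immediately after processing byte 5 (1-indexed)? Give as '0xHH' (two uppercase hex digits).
After byte 1 (0xD7): reg=0x2B
After byte 2 (0xD8): reg=0xD7
After byte 3 (0x6A): reg=0x3A
After byte 4 (0x60): reg=0x81
After byte 5 (0xFF): reg=0x7D

Answer: 0x7D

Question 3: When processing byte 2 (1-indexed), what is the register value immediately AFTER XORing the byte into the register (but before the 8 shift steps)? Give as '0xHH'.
Answer: 0xF3

Derivation:
Register before byte 2: 0x2B
Byte 2: 0xD8
0x2B XOR 0xD8 = 0xF3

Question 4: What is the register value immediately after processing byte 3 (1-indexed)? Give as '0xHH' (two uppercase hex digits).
Answer: 0x3A

Derivation:
After byte 1 (0xD7): reg=0x2B
After byte 2 (0xD8): reg=0xD7
After byte 3 (0x6A): reg=0x3A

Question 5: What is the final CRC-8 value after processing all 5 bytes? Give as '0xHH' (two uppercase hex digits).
After byte 1 (0xD7): reg=0x2B
After byte 2 (0xD8): reg=0xD7
After byte 3 (0x6A): reg=0x3A
After byte 4 (0x60): reg=0x81
After byte 5 (0xFF): reg=0x7D

Answer: 0x7D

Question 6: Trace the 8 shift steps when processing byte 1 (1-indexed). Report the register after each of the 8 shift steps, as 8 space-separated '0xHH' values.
Register before byte 1: 0x00
After XOR with byte 0xD7: 0xD7

Answer: 0xA9 0x55 0xAA 0x53 0xA6 0x4B 0x96 0x2B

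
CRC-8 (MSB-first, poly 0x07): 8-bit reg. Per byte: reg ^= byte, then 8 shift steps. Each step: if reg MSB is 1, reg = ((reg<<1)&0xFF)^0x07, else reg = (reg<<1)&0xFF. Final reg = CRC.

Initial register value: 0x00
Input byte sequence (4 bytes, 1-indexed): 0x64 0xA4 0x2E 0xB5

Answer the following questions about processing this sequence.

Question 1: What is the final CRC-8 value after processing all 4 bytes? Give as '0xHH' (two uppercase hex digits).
After byte 1 (0x64): reg=0x3B
After byte 2 (0xA4): reg=0xD4
After byte 3 (0x2E): reg=0xE8
After byte 4 (0xB5): reg=0x94

Answer: 0x94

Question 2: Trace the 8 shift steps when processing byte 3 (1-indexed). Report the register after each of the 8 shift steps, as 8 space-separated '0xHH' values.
Answer: 0xF3 0xE1 0xC5 0x8D 0x1D 0x3A 0x74 0xE8

Derivation:
After byte 1 (0x64): reg=0x3B
After byte 2 (0xA4): reg=0xD4
Register before byte 3: 0xD4
After XOR with byte 0x2E: 0xFA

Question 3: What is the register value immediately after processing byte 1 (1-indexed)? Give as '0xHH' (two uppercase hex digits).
After byte 1 (0x64): reg=0x3B

Answer: 0x3B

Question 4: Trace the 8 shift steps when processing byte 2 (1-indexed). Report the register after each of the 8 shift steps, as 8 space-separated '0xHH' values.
Answer: 0x39 0x72 0xE4 0xCF 0x99 0x35 0x6A 0xD4

Derivation:
After byte 1 (0x64): reg=0x3B
Register before byte 2: 0x3B
After XOR with byte 0xA4: 0x9F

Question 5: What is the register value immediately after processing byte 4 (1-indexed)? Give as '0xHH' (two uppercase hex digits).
After byte 1 (0x64): reg=0x3B
After byte 2 (0xA4): reg=0xD4
After byte 3 (0x2E): reg=0xE8
After byte 4 (0xB5): reg=0x94

Answer: 0x94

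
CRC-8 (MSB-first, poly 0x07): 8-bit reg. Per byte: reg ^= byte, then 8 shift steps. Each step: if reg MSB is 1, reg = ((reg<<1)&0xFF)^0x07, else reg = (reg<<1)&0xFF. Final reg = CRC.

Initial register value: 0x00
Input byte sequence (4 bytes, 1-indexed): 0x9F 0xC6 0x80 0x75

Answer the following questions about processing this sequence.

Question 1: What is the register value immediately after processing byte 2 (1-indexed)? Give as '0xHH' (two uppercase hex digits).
Answer: 0x7E

Derivation:
After byte 1 (0x9F): reg=0xD4
After byte 2 (0xC6): reg=0x7E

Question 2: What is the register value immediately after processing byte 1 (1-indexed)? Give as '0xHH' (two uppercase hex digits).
Answer: 0xD4

Derivation:
After byte 1 (0x9F): reg=0xD4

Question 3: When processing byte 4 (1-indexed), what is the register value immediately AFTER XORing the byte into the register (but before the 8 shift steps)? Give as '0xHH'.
Answer: 0x81

Derivation:
Register before byte 4: 0xF4
Byte 4: 0x75
0xF4 XOR 0x75 = 0x81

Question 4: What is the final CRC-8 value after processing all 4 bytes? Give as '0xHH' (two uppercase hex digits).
After byte 1 (0x9F): reg=0xD4
After byte 2 (0xC6): reg=0x7E
After byte 3 (0x80): reg=0xF4
After byte 4 (0x75): reg=0x8E

Answer: 0x8E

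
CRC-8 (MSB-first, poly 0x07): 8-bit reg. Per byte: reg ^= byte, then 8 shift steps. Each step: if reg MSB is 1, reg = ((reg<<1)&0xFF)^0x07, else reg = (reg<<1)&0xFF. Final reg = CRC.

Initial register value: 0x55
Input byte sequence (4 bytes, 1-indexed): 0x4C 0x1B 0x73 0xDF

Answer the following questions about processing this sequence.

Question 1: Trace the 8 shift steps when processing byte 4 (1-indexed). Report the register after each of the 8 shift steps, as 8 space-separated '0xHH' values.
Answer: 0xB5 0x6D 0xDA 0xB3 0x61 0xC2 0x83 0x01

Derivation:
After byte 1 (0x4C): reg=0x4F
After byte 2 (0x1B): reg=0xAB
After byte 3 (0x73): reg=0x06
Register before byte 4: 0x06
After XOR with byte 0xDF: 0xD9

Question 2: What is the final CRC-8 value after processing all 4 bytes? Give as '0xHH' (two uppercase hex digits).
After byte 1 (0x4C): reg=0x4F
After byte 2 (0x1B): reg=0xAB
After byte 3 (0x73): reg=0x06
After byte 4 (0xDF): reg=0x01

Answer: 0x01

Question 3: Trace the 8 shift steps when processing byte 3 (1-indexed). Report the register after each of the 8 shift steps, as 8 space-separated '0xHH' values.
Answer: 0xB7 0x69 0xD2 0xA3 0x41 0x82 0x03 0x06

Derivation:
After byte 1 (0x4C): reg=0x4F
After byte 2 (0x1B): reg=0xAB
Register before byte 3: 0xAB
After XOR with byte 0x73: 0xD8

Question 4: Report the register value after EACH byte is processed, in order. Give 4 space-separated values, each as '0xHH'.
0x4F 0xAB 0x06 0x01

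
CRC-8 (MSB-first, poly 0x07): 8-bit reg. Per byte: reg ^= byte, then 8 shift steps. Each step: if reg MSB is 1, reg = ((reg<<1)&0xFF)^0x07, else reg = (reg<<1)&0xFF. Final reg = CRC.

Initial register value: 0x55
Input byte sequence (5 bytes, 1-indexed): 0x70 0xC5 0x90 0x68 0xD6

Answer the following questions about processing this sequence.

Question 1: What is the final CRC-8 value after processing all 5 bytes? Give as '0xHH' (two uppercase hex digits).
After byte 1 (0x70): reg=0xFB
After byte 2 (0xC5): reg=0xBA
After byte 3 (0x90): reg=0xD6
After byte 4 (0x68): reg=0x33
After byte 5 (0xD6): reg=0xB5

Answer: 0xB5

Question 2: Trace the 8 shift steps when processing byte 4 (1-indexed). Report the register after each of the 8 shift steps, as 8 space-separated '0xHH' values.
After byte 1 (0x70): reg=0xFB
After byte 2 (0xC5): reg=0xBA
After byte 3 (0x90): reg=0xD6
Register before byte 4: 0xD6
After XOR with byte 0x68: 0xBE

Answer: 0x7B 0xF6 0xEB 0xD1 0xA5 0x4D 0x9A 0x33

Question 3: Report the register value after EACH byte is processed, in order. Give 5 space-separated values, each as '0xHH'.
0xFB 0xBA 0xD6 0x33 0xB5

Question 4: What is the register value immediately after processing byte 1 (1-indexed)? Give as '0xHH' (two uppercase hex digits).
After byte 1 (0x70): reg=0xFB

Answer: 0xFB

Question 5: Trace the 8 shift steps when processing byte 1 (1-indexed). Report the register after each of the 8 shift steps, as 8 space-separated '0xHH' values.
Answer: 0x4A 0x94 0x2F 0x5E 0xBC 0x7F 0xFE 0xFB

Derivation:
Register before byte 1: 0x55
After XOR with byte 0x70: 0x25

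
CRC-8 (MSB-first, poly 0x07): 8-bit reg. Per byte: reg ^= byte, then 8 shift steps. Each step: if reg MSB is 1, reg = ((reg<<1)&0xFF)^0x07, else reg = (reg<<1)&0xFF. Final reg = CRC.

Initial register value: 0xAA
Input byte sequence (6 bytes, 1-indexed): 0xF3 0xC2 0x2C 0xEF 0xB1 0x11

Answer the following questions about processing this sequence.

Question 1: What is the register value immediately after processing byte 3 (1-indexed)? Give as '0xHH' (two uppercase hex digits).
Answer: 0x1D

Derivation:
After byte 1 (0xF3): reg=0x88
After byte 2 (0xC2): reg=0xF1
After byte 3 (0x2C): reg=0x1D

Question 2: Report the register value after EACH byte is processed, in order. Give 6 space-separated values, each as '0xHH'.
0x88 0xF1 0x1D 0xD0 0x20 0x97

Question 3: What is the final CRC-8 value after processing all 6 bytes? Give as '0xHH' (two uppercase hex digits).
After byte 1 (0xF3): reg=0x88
After byte 2 (0xC2): reg=0xF1
After byte 3 (0x2C): reg=0x1D
After byte 4 (0xEF): reg=0xD0
After byte 5 (0xB1): reg=0x20
After byte 6 (0x11): reg=0x97

Answer: 0x97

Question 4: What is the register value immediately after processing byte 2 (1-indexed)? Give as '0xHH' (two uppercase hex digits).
Answer: 0xF1

Derivation:
After byte 1 (0xF3): reg=0x88
After byte 2 (0xC2): reg=0xF1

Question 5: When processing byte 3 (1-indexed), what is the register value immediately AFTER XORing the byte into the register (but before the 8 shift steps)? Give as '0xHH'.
Answer: 0xDD

Derivation:
Register before byte 3: 0xF1
Byte 3: 0x2C
0xF1 XOR 0x2C = 0xDD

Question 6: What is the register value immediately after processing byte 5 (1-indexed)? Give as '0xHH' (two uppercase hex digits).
Answer: 0x20

Derivation:
After byte 1 (0xF3): reg=0x88
After byte 2 (0xC2): reg=0xF1
After byte 3 (0x2C): reg=0x1D
After byte 4 (0xEF): reg=0xD0
After byte 5 (0xB1): reg=0x20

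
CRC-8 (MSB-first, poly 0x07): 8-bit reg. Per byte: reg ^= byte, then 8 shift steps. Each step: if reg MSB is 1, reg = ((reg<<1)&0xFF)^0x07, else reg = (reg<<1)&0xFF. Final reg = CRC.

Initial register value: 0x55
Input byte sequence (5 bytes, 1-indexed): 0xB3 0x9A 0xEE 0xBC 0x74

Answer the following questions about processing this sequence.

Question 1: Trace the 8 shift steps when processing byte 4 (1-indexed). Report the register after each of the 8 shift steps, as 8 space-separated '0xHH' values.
After byte 1 (0xB3): reg=0xBC
After byte 2 (0x9A): reg=0xF2
After byte 3 (0xEE): reg=0x54
Register before byte 4: 0x54
After XOR with byte 0xBC: 0xE8

Answer: 0xD7 0xA9 0x55 0xAA 0x53 0xA6 0x4B 0x96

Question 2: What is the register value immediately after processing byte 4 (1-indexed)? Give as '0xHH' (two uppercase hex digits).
After byte 1 (0xB3): reg=0xBC
After byte 2 (0x9A): reg=0xF2
After byte 3 (0xEE): reg=0x54
After byte 4 (0xBC): reg=0x96

Answer: 0x96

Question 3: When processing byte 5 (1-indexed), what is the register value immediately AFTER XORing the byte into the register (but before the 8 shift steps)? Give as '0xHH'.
Answer: 0xE2

Derivation:
Register before byte 5: 0x96
Byte 5: 0x74
0x96 XOR 0x74 = 0xE2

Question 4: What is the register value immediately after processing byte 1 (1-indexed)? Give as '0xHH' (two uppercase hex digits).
Answer: 0xBC

Derivation:
After byte 1 (0xB3): reg=0xBC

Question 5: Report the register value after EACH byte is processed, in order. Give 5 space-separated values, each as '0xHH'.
0xBC 0xF2 0x54 0x96 0xA0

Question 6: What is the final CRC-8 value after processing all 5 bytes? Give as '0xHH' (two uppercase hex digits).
Answer: 0xA0

Derivation:
After byte 1 (0xB3): reg=0xBC
After byte 2 (0x9A): reg=0xF2
After byte 3 (0xEE): reg=0x54
After byte 4 (0xBC): reg=0x96
After byte 5 (0x74): reg=0xA0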